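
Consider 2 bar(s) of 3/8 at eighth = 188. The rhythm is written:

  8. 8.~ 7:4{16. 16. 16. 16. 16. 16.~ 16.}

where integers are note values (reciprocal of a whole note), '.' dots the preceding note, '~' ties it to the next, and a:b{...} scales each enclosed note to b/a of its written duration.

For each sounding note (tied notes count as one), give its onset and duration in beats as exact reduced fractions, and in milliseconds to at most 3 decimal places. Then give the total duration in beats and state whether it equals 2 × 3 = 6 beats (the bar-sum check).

1) 0.0ms=0b +478.723ms=3/2b
2) 478.723ms=3/2b +615.502ms=27/14b
3) 1094.225ms=24/7b +136.778ms=3/7b
4) 1231.003ms=27/7b +136.778ms=3/7b
5) 1367.781ms=30/7b +136.778ms=3/7b
6) 1504.559ms=33/7b +136.778ms=3/7b
7) 1641.337ms=36/7b +273.556ms=6/7b
Σ=6b of 6 (188bpm 3/8) — PASS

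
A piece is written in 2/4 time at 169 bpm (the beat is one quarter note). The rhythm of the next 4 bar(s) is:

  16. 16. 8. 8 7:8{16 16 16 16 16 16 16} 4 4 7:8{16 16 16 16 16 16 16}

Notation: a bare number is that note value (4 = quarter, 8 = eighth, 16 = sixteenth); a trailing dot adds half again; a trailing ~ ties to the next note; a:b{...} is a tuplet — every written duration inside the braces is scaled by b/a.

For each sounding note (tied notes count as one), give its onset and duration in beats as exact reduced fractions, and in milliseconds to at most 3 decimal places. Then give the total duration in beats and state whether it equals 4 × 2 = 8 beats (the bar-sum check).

1) 0.0ms=0b +133.136ms=3/8b
2) 133.136ms=3/8b +133.136ms=3/8b
3) 266.272ms=3/4b +266.272ms=3/4b
4) 532.544ms=3/2b +177.515ms=1/2b
5) 710.059ms=2b +101.437ms=2/7b
6) 811.496ms=16/7b +101.437ms=2/7b
7) 912.933ms=18/7b +101.437ms=2/7b
8) 1014.37ms=20/7b +101.437ms=2/7b
9) 1115.807ms=22/7b +101.437ms=2/7b
10) 1217.244ms=24/7b +101.437ms=2/7b
11) 1318.681ms=26/7b +101.437ms=2/7b
12) 1420.118ms=4b +355.03ms=1b
13) 1775.148ms=5b +355.03ms=1b
14) 2130.178ms=6b +101.437ms=2/7b
15) 2231.615ms=44/7b +101.437ms=2/7b
16) 2333.052ms=46/7b +101.437ms=2/7b
17) 2434.489ms=48/7b +101.437ms=2/7b
18) 2535.926ms=50/7b +101.437ms=2/7b
19) 2637.363ms=52/7b +101.437ms=2/7b
20) 2738.8ms=54/7b +101.437ms=2/7b
Σ=8b of 8 (169bpm 2/4) — PASS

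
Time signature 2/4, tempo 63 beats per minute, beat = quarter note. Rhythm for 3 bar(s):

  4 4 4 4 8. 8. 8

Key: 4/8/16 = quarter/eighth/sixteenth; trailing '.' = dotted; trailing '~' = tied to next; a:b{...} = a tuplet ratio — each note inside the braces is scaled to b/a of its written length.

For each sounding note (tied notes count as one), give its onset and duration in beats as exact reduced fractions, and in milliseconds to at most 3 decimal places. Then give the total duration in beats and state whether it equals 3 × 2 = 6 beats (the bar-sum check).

1) 0.0ms=0b +952.381ms=1b
2) 952.381ms=1b +952.381ms=1b
3) 1904.762ms=2b +952.381ms=1b
4) 2857.143ms=3b +952.381ms=1b
5) 3809.524ms=4b +714.286ms=3/4b
6) 4523.81ms=19/4b +714.286ms=3/4b
7) 5238.095ms=11/2b +476.19ms=1/2b
Σ=6b of 6 (63bpm 2/4) — PASS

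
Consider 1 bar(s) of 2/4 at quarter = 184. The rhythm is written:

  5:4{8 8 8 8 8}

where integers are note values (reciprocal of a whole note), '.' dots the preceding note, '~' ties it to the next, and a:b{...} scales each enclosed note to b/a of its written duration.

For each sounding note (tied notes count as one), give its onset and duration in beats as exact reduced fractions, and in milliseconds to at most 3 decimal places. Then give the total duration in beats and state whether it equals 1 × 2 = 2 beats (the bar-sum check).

1) 0.0ms=0b +130.435ms=2/5b
2) 130.435ms=2/5b +130.435ms=2/5b
3) 260.87ms=4/5b +130.435ms=2/5b
4) 391.304ms=6/5b +130.435ms=2/5b
5) 521.739ms=8/5b +130.435ms=2/5b
Σ=2b of 2 (184bpm 2/4) — PASS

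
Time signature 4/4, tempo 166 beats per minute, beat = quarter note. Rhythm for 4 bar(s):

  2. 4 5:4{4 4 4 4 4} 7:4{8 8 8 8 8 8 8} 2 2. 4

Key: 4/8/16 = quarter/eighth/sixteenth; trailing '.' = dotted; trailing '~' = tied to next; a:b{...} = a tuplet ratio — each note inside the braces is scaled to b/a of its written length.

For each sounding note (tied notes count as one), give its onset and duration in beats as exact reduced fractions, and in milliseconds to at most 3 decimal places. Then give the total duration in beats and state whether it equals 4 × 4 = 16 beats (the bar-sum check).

1) 0.0ms=0b +1084.337ms=3b
2) 1084.337ms=3b +361.446ms=1b
3) 1445.783ms=4b +289.157ms=4/5b
4) 1734.94ms=24/5b +289.157ms=4/5b
5) 2024.096ms=28/5b +289.157ms=4/5b
6) 2313.253ms=32/5b +289.157ms=4/5b
7) 2602.41ms=36/5b +289.157ms=4/5b
8) 2891.566ms=8b +103.27ms=2/7b
9) 2994.836ms=58/7b +103.27ms=2/7b
10) 3098.107ms=60/7b +103.27ms=2/7b
11) 3201.377ms=62/7b +103.27ms=2/7b
12) 3304.647ms=64/7b +103.27ms=2/7b
13) 3407.917ms=66/7b +103.27ms=2/7b
14) 3511.188ms=68/7b +103.27ms=2/7b
15) 3614.458ms=10b +722.892ms=2b
16) 4337.349ms=12b +1084.337ms=3b
17) 5421.687ms=15b +361.446ms=1b
Σ=16b of 16 (166bpm 4/4) — PASS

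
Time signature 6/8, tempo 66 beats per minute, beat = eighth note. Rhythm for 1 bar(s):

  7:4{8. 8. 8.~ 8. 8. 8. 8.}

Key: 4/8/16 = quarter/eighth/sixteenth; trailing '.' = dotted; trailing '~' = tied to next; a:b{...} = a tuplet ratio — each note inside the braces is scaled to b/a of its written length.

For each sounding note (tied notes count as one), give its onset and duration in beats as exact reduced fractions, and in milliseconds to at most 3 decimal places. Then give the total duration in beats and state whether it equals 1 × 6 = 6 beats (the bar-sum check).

1) 0.0ms=0b +779.221ms=6/7b
2) 779.221ms=6/7b +779.221ms=6/7b
3) 1558.442ms=12/7b +1558.442ms=12/7b
4) 3116.883ms=24/7b +779.221ms=6/7b
5) 3896.104ms=30/7b +779.221ms=6/7b
6) 4675.325ms=36/7b +779.221ms=6/7b
Σ=6b of 6 (66bpm 6/8) — PASS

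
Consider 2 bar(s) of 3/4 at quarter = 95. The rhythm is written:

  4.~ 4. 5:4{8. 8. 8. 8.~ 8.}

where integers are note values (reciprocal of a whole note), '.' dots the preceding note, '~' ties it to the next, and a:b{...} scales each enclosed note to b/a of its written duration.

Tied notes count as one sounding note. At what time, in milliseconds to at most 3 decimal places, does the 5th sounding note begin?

1. 0.0ms @ 0 + 1894.737ms (3)
2. 1894.737ms @ 3 + 378.947ms (3/5)
3. 2273.684ms @ 18/5 + 378.947ms (3/5)
4. 2652.632ms @ 21/5 + 378.947ms (3/5)
5. 3031.579ms @ 24/5 + 757.895ms (6/5)

note 5 onset = 24/5b = 3031.579ms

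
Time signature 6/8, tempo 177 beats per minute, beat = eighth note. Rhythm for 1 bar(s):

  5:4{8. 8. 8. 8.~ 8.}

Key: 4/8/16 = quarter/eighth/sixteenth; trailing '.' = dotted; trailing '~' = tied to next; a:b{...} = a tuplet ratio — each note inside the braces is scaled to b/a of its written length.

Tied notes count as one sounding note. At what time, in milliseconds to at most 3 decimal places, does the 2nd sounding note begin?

note 2 onset = 6/5b = 406.78ms

1. 0.0ms @ 0 + 406.78ms (6/5)
2. 406.78ms @ 6/5 + 406.78ms (6/5)
3. 813.559ms @ 12/5 + 406.78ms (6/5)
4. 1220.339ms @ 18/5 + 813.559ms (12/5)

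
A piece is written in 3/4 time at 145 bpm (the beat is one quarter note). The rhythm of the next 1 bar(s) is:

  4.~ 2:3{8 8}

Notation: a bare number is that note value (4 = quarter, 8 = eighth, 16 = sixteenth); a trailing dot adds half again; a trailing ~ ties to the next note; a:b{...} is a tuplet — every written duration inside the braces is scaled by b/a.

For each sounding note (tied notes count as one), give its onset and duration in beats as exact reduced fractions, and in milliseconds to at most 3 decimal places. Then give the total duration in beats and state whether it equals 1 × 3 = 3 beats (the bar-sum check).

1) 0.0ms=0b +931.034ms=9/4b
2) 931.034ms=9/4b +310.345ms=3/4b
Σ=3b of 3 (145bpm 3/4) — PASS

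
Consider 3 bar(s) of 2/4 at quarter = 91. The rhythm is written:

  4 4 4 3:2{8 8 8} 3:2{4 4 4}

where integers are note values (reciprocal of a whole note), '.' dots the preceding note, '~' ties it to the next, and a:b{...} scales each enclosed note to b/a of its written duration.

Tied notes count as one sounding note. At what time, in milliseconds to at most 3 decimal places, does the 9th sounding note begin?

note 9 onset = 16/3b = 3516.484ms

1. 0.0ms @ 0 + 659.341ms (1)
2. 659.341ms @ 1 + 659.341ms (1)
3. 1318.681ms @ 2 + 659.341ms (1)
4. 1978.022ms @ 3 + 219.78ms (1/3)
5. 2197.802ms @ 10/3 + 219.78ms (1/3)
6. 2417.582ms @ 11/3 + 219.78ms (1/3)
7. 2637.363ms @ 4 + 439.56ms (2/3)
8. 3076.923ms @ 14/3 + 439.56ms (2/3)
9. 3516.484ms @ 16/3 + 439.56ms (2/3)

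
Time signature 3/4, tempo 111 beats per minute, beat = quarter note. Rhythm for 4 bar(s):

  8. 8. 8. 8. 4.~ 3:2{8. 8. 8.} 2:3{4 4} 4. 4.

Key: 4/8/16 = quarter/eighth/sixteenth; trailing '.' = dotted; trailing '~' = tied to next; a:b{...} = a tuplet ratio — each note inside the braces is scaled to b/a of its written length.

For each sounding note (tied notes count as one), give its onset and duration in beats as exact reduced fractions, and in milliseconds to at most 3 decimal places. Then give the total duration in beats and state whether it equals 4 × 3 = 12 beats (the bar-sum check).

1) 0.0ms=0b +405.405ms=3/4b
2) 405.405ms=3/4b +405.405ms=3/4b
3) 810.811ms=3/2b +405.405ms=3/4b
4) 1216.216ms=9/4b +405.405ms=3/4b
5) 1621.622ms=3b +1081.081ms=2b
6) 2702.703ms=5b +270.27ms=1/2b
7) 2972.973ms=11/2b +270.27ms=1/2b
8) 3243.243ms=6b +810.811ms=3/2b
9) 4054.054ms=15/2b +810.811ms=3/2b
10) 4864.865ms=9b +810.811ms=3/2b
11) 5675.676ms=21/2b +810.811ms=3/2b
Σ=12b of 12 (111bpm 3/4) — PASS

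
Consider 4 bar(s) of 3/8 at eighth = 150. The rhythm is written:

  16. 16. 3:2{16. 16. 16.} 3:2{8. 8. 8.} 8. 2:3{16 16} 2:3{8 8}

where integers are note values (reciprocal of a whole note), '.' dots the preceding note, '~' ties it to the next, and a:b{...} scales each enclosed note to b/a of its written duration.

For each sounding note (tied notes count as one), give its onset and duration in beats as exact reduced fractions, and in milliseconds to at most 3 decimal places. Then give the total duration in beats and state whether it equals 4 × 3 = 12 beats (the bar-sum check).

1) 0.0ms=0b +300.0ms=3/4b
2) 300.0ms=3/4b +300.0ms=3/4b
3) 600.0ms=3/2b +200.0ms=1/2b
4) 800.0ms=2b +200.0ms=1/2b
5) 1000.0ms=5/2b +200.0ms=1/2b
6) 1200.0ms=3b +400.0ms=1b
7) 1600.0ms=4b +400.0ms=1b
8) 2000.0ms=5b +400.0ms=1b
9) 2400.0ms=6b +600.0ms=3/2b
10) 3000.0ms=15/2b +300.0ms=3/4b
11) 3300.0ms=33/4b +300.0ms=3/4b
12) 3600.0ms=9b +600.0ms=3/2b
13) 4200.0ms=21/2b +600.0ms=3/2b
Σ=12b of 12 (150bpm 3/8) — PASS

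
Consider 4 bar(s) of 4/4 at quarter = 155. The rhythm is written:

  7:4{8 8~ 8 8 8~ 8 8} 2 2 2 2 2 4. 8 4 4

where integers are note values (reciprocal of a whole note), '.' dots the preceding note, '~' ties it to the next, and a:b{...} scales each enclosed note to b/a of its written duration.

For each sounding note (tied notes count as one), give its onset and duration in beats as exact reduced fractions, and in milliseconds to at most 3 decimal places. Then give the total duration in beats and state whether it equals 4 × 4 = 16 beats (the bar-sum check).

1) 0.0ms=0b +110.599ms=2/7b
2) 110.599ms=2/7b +221.198ms=4/7b
3) 331.797ms=6/7b +110.599ms=2/7b
4) 442.396ms=8/7b +221.198ms=4/7b
5) 663.594ms=12/7b +110.599ms=2/7b
6) 774.194ms=2b +774.194ms=2b
7) 1548.387ms=4b +774.194ms=2b
8) 2322.581ms=6b +774.194ms=2b
9) 3096.774ms=8b +774.194ms=2b
10) 3870.968ms=10b +774.194ms=2b
11) 4645.161ms=12b +580.645ms=3/2b
12) 5225.806ms=27/2b +193.548ms=1/2b
13) 5419.355ms=14b +387.097ms=1b
14) 5806.452ms=15b +387.097ms=1b
Σ=16b of 16 (155bpm 4/4) — PASS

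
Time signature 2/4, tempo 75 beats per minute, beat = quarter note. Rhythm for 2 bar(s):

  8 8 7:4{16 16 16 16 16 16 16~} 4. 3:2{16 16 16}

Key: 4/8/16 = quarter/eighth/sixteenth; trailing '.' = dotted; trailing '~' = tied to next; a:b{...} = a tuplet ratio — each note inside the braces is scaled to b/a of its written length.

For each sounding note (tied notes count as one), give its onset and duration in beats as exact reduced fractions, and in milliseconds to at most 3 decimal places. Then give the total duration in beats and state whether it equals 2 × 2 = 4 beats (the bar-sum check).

1) 0.0ms=0b +400.0ms=1/2b
2) 400.0ms=1/2b +400.0ms=1/2b
3) 800.0ms=1b +114.286ms=1/7b
4) 914.286ms=8/7b +114.286ms=1/7b
5) 1028.571ms=9/7b +114.286ms=1/7b
6) 1142.857ms=10/7b +114.286ms=1/7b
7) 1257.143ms=11/7b +114.286ms=1/7b
8) 1371.429ms=12/7b +114.286ms=1/7b
9) 1485.714ms=13/7b +1314.286ms=23/14b
10) 2800.0ms=7/2b +133.333ms=1/6b
11) 2933.333ms=11/3b +133.333ms=1/6b
12) 3066.667ms=23/6b +133.333ms=1/6b
Σ=4b of 4 (75bpm 2/4) — PASS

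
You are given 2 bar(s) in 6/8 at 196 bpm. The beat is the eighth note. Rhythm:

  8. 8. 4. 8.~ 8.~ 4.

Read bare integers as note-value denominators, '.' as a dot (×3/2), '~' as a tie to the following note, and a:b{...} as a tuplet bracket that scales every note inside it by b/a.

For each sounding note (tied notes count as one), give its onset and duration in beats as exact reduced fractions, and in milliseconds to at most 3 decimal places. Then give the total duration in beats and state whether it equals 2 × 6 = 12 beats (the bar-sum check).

1) 0.0ms=0b +459.184ms=3/2b
2) 459.184ms=3/2b +459.184ms=3/2b
3) 918.367ms=3b +918.367ms=3b
4) 1836.735ms=6b +1836.735ms=6b
Σ=12b of 12 (196bpm 6/8) — PASS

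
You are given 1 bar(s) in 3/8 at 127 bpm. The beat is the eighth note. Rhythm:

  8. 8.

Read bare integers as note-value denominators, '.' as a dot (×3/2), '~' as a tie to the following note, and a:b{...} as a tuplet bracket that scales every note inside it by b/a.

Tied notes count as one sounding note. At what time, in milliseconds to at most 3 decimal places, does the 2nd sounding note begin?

1. 0.0ms @ 0 + 708.661ms (3/2)
2. 708.661ms @ 3/2 + 708.661ms (3/2)

note 2 onset = 3/2b = 708.661ms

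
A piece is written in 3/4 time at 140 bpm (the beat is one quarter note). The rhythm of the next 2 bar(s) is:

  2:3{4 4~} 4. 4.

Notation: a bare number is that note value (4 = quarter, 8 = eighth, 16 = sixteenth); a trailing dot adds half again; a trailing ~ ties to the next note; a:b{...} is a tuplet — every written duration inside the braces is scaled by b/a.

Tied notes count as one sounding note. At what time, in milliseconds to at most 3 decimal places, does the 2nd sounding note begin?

1. 0.0ms @ 0 + 642.857ms (3/2)
2. 642.857ms @ 3/2 + 1285.714ms (3)
3. 1928.571ms @ 9/2 + 642.857ms (3/2)

note 2 onset = 3/2b = 642.857ms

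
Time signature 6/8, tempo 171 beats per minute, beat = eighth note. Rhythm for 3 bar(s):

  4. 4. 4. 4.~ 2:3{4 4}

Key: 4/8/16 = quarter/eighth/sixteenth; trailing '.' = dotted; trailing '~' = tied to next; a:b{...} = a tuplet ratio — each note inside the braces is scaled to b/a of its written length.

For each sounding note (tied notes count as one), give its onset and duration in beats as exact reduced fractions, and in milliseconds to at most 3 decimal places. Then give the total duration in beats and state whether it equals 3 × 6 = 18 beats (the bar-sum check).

1) 0.0ms=0b +1052.632ms=3b
2) 1052.632ms=3b +1052.632ms=3b
3) 2105.263ms=6b +1052.632ms=3b
4) 3157.895ms=9b +2105.263ms=6b
5) 5263.158ms=15b +1052.632ms=3b
Σ=18b of 18 (171bpm 6/8) — PASS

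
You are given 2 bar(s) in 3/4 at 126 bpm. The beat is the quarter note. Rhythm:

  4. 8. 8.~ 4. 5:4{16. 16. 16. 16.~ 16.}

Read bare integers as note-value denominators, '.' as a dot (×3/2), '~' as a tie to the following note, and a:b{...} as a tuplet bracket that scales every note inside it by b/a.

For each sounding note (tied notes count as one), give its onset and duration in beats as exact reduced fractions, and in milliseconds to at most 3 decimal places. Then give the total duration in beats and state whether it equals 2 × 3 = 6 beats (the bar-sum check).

1) 0.0ms=0b +714.286ms=3/2b
2) 714.286ms=3/2b +357.143ms=3/4b
3) 1071.429ms=9/4b +1071.429ms=9/4b
4) 2142.857ms=9/2b +142.857ms=3/10b
5) 2285.714ms=24/5b +142.857ms=3/10b
6) 2428.571ms=51/10b +142.857ms=3/10b
7) 2571.429ms=27/5b +285.714ms=3/5b
Σ=6b of 6 (126bpm 3/4) — PASS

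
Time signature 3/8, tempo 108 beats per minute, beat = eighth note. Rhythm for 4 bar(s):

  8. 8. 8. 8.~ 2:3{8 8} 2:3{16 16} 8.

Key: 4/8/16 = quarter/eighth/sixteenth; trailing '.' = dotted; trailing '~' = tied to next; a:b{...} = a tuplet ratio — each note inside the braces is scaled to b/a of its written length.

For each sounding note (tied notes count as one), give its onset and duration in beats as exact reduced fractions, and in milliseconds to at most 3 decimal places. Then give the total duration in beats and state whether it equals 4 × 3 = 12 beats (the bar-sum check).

1) 0.0ms=0b +833.333ms=3/2b
2) 833.333ms=3/2b +833.333ms=3/2b
3) 1666.667ms=3b +833.333ms=3/2b
4) 2500.0ms=9/2b +1666.667ms=3b
5) 4166.667ms=15/2b +833.333ms=3/2b
6) 5000.0ms=9b +416.667ms=3/4b
7) 5416.667ms=39/4b +416.667ms=3/4b
8) 5833.333ms=21/2b +833.333ms=3/2b
Σ=12b of 12 (108bpm 3/8) — PASS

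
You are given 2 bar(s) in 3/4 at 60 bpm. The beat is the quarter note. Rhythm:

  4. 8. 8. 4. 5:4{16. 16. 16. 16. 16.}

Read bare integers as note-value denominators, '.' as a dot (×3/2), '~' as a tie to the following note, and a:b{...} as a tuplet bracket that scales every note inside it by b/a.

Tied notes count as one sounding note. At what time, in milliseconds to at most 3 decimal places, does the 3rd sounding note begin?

1. 0.0ms @ 0 + 1500.0ms (3/2)
2. 1500.0ms @ 3/2 + 750.0ms (3/4)
3. 2250.0ms @ 9/4 + 750.0ms (3/4)
4. 3000.0ms @ 3 + 1500.0ms (3/2)
5. 4500.0ms @ 9/2 + 300.0ms (3/10)
6. 4800.0ms @ 24/5 + 300.0ms (3/10)
7. 5100.0ms @ 51/10 + 300.0ms (3/10)
8. 5400.0ms @ 27/5 + 300.0ms (3/10)
9. 5700.0ms @ 57/10 + 300.0ms (3/10)

note 3 onset = 9/4b = 2250.0ms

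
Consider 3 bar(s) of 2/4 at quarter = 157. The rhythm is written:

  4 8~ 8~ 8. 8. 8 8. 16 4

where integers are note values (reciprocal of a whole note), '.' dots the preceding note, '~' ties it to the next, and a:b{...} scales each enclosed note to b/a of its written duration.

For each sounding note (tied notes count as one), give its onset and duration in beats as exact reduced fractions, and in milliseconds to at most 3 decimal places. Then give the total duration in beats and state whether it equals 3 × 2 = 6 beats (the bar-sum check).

1) 0.0ms=0b +382.166ms=1b
2) 382.166ms=1b +668.79ms=7/4b
3) 1050.955ms=11/4b +286.624ms=3/4b
4) 1337.58ms=7/2b +191.083ms=1/2b
5) 1528.662ms=4b +286.624ms=3/4b
6) 1815.287ms=19/4b +95.541ms=1/4b
7) 1910.828ms=5b +382.166ms=1b
Σ=6b of 6 (157bpm 2/4) — PASS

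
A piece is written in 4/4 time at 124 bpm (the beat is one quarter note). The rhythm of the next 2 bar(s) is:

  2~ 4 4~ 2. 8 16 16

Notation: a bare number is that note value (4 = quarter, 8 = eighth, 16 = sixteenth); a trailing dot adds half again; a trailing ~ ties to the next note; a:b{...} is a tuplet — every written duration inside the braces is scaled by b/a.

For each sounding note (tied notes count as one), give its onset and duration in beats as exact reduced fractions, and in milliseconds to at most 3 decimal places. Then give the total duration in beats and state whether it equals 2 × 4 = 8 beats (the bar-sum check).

1) 0.0ms=0b +1451.613ms=3b
2) 1451.613ms=3b +1935.484ms=4b
3) 3387.097ms=7b +241.935ms=1/2b
4) 3629.032ms=15/2b +120.968ms=1/4b
5) 3750.0ms=31/4b +120.968ms=1/4b
Σ=8b of 8 (124bpm 4/4) — PASS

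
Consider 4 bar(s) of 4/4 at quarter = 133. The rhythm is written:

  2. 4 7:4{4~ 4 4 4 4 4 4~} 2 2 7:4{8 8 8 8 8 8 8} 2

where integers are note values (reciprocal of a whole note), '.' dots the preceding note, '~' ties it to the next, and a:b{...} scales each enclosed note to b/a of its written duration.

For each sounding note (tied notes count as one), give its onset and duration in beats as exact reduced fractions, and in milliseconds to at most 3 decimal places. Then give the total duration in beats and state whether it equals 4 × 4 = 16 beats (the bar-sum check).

1) 0.0ms=0b +1353.383ms=3b
2) 1353.383ms=3b +451.128ms=1b
3) 1804.511ms=4b +515.575ms=8/7b
4) 2320.086ms=36/7b +257.787ms=4/7b
5) 2577.873ms=40/7b +257.787ms=4/7b
6) 2835.661ms=44/7b +257.787ms=4/7b
7) 3093.448ms=48/7b +257.787ms=4/7b
8) 3351.235ms=52/7b +1160.043ms=18/7b
9) 4511.278ms=10b +902.256ms=2b
10) 5413.534ms=12b +128.894ms=2/7b
11) 5542.427ms=86/7b +128.894ms=2/7b
12) 5671.321ms=88/7b +128.894ms=2/7b
13) 5800.215ms=90/7b +128.894ms=2/7b
14) 5929.108ms=92/7b +128.894ms=2/7b
15) 6058.002ms=94/7b +128.894ms=2/7b
16) 6186.896ms=96/7b +128.894ms=2/7b
17) 6315.789ms=14b +902.256ms=2b
Σ=16b of 16 (133bpm 4/4) — PASS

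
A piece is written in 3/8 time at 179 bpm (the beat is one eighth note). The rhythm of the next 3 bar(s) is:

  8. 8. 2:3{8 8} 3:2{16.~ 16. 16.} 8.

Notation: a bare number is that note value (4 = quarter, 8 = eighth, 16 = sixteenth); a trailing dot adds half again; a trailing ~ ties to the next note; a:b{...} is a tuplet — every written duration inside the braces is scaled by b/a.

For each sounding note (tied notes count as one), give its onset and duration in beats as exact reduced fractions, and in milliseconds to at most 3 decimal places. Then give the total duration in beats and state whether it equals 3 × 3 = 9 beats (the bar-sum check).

1) 0.0ms=0b +502.793ms=3/2b
2) 502.793ms=3/2b +502.793ms=3/2b
3) 1005.587ms=3b +502.793ms=3/2b
4) 1508.38ms=9/2b +502.793ms=3/2b
5) 2011.173ms=6b +335.196ms=1b
6) 2346.369ms=7b +167.598ms=1/2b
7) 2513.966ms=15/2b +502.793ms=3/2b
Σ=9b of 9 (179bpm 3/8) — PASS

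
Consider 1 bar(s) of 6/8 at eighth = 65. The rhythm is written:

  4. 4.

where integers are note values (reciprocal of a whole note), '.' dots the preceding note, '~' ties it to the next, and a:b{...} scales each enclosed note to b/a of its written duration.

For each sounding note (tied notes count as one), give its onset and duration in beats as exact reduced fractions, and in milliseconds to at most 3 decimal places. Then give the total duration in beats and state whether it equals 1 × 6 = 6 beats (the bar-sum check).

1) 0.0ms=0b +2769.231ms=3b
2) 2769.231ms=3b +2769.231ms=3b
Σ=6b of 6 (65bpm 6/8) — PASS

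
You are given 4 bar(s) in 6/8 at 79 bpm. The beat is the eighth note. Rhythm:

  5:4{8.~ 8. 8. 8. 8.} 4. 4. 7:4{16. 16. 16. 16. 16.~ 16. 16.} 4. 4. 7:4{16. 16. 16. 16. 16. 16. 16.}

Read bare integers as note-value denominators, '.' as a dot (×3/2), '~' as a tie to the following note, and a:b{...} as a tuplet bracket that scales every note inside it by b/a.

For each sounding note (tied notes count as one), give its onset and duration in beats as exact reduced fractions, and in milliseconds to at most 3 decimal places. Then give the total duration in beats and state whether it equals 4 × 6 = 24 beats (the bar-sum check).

1) 0.0ms=0b +1822.785ms=12/5b
2) 1822.785ms=12/5b +911.392ms=6/5b
3) 2734.177ms=18/5b +911.392ms=6/5b
4) 3645.57ms=24/5b +911.392ms=6/5b
5) 4556.962ms=6b +2278.481ms=3b
6) 6835.443ms=9b +2278.481ms=3b
7) 9113.924ms=12b +325.497ms=3/7b
8) 9439.421ms=87/7b +325.497ms=3/7b
9) 9764.919ms=90/7b +325.497ms=3/7b
10) 10090.416ms=93/7b +325.497ms=3/7b
11) 10415.913ms=96/7b +650.995ms=6/7b
12) 11066.908ms=102/7b +325.497ms=3/7b
13) 11392.405ms=15b +2278.481ms=3b
14) 13670.886ms=18b +2278.481ms=3b
15) 15949.367ms=21b +325.497ms=3/7b
16) 16274.864ms=150/7b +325.497ms=3/7b
17) 16600.362ms=153/7b +325.497ms=3/7b
18) 16925.859ms=156/7b +325.497ms=3/7b
19) 17251.356ms=159/7b +325.497ms=3/7b
20) 17576.854ms=162/7b +325.497ms=3/7b
21) 17902.351ms=165/7b +325.497ms=3/7b
Σ=24b of 24 (79bpm 6/8) — PASS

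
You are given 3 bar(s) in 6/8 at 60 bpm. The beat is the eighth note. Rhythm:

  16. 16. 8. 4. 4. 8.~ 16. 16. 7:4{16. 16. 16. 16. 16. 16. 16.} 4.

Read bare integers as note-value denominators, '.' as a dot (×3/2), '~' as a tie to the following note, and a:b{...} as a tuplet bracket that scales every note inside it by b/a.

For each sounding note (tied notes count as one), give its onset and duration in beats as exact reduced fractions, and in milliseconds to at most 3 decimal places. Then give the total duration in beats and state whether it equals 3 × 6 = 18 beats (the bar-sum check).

1) 0.0ms=0b +750.0ms=3/4b
2) 750.0ms=3/4b +750.0ms=3/4b
3) 1500.0ms=3/2b +1500.0ms=3/2b
4) 3000.0ms=3b +3000.0ms=3b
5) 6000.0ms=6b +3000.0ms=3b
6) 9000.0ms=9b +2250.0ms=9/4b
7) 11250.0ms=45/4b +750.0ms=3/4b
8) 12000.0ms=12b +428.571ms=3/7b
9) 12428.571ms=87/7b +428.571ms=3/7b
10) 12857.143ms=90/7b +428.571ms=3/7b
11) 13285.714ms=93/7b +428.571ms=3/7b
12) 13714.286ms=96/7b +428.571ms=3/7b
13) 14142.857ms=99/7b +428.571ms=3/7b
14) 14571.429ms=102/7b +428.571ms=3/7b
15) 15000.0ms=15b +3000.0ms=3b
Σ=18b of 18 (60bpm 6/8) — PASS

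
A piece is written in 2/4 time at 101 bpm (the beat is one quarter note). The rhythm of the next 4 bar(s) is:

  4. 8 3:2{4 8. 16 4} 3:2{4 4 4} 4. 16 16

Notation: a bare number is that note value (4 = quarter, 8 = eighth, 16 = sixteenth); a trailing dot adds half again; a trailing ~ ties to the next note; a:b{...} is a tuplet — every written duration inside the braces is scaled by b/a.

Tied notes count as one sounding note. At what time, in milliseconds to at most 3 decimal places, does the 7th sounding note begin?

note 7 onset = 4b = 2376.238ms

1. 0.0ms @ 0 + 891.089ms (3/2)
2. 891.089ms @ 3/2 + 297.03ms (1/2)
3. 1188.119ms @ 2 + 396.04ms (2/3)
4. 1584.158ms @ 8/3 + 297.03ms (1/2)
5. 1881.188ms @ 19/6 + 99.01ms (1/6)
6. 1980.198ms @ 10/3 + 396.04ms (2/3)
7. 2376.238ms @ 4 + 396.04ms (2/3)
8. 2772.277ms @ 14/3 + 396.04ms (2/3)
9. 3168.317ms @ 16/3 + 396.04ms (2/3)
10. 3564.356ms @ 6 + 891.089ms (3/2)
11. 4455.446ms @ 15/2 + 148.515ms (1/4)
12. 4603.96ms @ 31/4 + 148.515ms (1/4)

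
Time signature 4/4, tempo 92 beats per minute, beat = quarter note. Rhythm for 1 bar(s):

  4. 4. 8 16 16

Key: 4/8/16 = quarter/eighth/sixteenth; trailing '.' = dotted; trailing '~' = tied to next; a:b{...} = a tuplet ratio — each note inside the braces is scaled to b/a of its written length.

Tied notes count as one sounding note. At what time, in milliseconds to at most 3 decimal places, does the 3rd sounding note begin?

note 3 onset = 3b = 1956.522ms

1. 0.0ms @ 0 + 978.261ms (3/2)
2. 978.261ms @ 3/2 + 978.261ms (3/2)
3. 1956.522ms @ 3 + 326.087ms (1/2)
4. 2282.609ms @ 7/2 + 163.043ms (1/4)
5. 2445.652ms @ 15/4 + 163.043ms (1/4)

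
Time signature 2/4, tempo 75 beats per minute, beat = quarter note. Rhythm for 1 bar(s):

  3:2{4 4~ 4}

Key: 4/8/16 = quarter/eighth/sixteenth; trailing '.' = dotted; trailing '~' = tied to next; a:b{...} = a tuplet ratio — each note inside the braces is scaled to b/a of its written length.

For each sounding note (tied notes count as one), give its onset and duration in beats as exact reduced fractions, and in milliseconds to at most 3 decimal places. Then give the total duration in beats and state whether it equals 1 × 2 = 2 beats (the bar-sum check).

1) 0.0ms=0b +533.333ms=2/3b
2) 533.333ms=2/3b +1066.667ms=4/3b
Σ=2b of 2 (75bpm 2/4) — PASS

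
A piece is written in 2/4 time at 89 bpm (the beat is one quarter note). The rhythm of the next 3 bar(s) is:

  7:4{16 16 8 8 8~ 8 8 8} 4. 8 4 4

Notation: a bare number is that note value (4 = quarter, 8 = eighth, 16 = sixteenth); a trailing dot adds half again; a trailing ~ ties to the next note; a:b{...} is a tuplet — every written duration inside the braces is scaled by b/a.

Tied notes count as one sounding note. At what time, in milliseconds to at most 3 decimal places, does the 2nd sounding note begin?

note 2 onset = 1/7b = 96.308ms

1. 0.0ms @ 0 + 96.308ms (1/7)
2. 96.308ms @ 1/7 + 96.308ms (1/7)
3. 192.616ms @ 2/7 + 192.616ms (2/7)
4. 385.233ms @ 4/7 + 192.616ms (2/7)
5. 577.849ms @ 6/7 + 385.233ms (4/7)
6. 963.082ms @ 10/7 + 192.616ms (2/7)
7. 1155.698ms @ 12/7 + 192.616ms (2/7)
8. 1348.315ms @ 2 + 1011.236ms (3/2)
9. 2359.551ms @ 7/2 + 337.079ms (1/2)
10. 2696.629ms @ 4 + 674.157ms (1)
11. 3370.787ms @ 5 + 674.157ms (1)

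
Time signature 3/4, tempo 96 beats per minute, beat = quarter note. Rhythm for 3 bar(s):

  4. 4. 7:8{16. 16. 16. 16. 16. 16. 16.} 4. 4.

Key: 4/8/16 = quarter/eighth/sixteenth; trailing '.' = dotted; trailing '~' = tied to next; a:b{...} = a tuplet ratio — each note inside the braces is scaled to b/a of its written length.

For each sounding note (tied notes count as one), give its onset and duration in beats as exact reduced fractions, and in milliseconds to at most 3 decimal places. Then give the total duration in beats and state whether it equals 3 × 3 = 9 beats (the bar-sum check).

1) 0.0ms=0b +937.5ms=3/2b
2) 937.5ms=3/2b +937.5ms=3/2b
3) 1875.0ms=3b +267.857ms=3/7b
4) 2142.857ms=24/7b +267.857ms=3/7b
5) 2410.714ms=27/7b +267.857ms=3/7b
6) 2678.571ms=30/7b +267.857ms=3/7b
7) 2946.429ms=33/7b +267.857ms=3/7b
8) 3214.286ms=36/7b +267.857ms=3/7b
9) 3482.143ms=39/7b +267.857ms=3/7b
10) 3750.0ms=6b +937.5ms=3/2b
11) 4687.5ms=15/2b +937.5ms=3/2b
Σ=9b of 9 (96bpm 3/4) — PASS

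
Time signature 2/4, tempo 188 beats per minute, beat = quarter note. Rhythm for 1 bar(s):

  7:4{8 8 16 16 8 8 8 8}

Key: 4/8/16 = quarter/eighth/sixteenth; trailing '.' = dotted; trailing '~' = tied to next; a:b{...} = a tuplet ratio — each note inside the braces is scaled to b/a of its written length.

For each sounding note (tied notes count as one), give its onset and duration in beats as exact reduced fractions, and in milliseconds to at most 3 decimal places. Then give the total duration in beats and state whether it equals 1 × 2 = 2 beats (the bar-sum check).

1) 0.0ms=0b +91.185ms=2/7b
2) 91.185ms=2/7b +91.185ms=2/7b
3) 182.371ms=4/7b +45.593ms=1/7b
4) 227.964ms=5/7b +45.593ms=1/7b
5) 273.556ms=6/7b +91.185ms=2/7b
6) 364.742ms=8/7b +91.185ms=2/7b
7) 455.927ms=10/7b +91.185ms=2/7b
8) 547.112ms=12/7b +91.185ms=2/7b
Σ=2b of 2 (188bpm 2/4) — PASS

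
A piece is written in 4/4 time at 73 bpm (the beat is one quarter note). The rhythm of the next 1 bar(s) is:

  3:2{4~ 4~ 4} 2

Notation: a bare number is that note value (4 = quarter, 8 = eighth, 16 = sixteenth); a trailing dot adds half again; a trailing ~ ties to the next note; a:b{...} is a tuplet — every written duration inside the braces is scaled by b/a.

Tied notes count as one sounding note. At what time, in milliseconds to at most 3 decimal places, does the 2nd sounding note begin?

1. 0.0ms @ 0 + 1643.836ms (2)
2. 1643.836ms @ 2 + 1643.836ms (2)

note 2 onset = 2b = 1643.836ms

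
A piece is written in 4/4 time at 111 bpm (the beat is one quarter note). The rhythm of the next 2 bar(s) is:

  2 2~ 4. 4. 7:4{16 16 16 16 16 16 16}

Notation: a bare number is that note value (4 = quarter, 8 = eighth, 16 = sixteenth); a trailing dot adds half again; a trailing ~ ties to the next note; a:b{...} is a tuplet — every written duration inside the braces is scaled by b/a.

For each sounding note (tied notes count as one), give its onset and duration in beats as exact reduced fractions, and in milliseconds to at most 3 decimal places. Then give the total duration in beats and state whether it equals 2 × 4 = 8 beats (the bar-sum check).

1) 0.0ms=0b +1081.081ms=2b
2) 1081.081ms=2b +1891.892ms=7/2b
3) 2972.973ms=11/2b +810.811ms=3/2b
4) 3783.784ms=7b +77.22ms=1/7b
5) 3861.004ms=50/7b +77.22ms=1/7b
6) 3938.224ms=51/7b +77.22ms=1/7b
7) 4015.444ms=52/7b +77.22ms=1/7b
8) 4092.664ms=53/7b +77.22ms=1/7b
9) 4169.884ms=54/7b +77.22ms=1/7b
10) 4247.104ms=55/7b +77.22ms=1/7b
Σ=8b of 8 (111bpm 4/4) — PASS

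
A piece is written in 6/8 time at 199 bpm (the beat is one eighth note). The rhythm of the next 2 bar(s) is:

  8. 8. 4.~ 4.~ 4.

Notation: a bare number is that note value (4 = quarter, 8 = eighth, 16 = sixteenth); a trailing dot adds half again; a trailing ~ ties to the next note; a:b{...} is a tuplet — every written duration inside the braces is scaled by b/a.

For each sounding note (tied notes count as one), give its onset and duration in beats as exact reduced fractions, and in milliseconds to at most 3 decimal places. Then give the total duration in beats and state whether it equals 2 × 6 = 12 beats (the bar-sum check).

1) 0.0ms=0b +452.261ms=3/2b
2) 452.261ms=3/2b +452.261ms=3/2b
3) 904.523ms=3b +2713.568ms=9b
Σ=12b of 12 (199bpm 6/8) — PASS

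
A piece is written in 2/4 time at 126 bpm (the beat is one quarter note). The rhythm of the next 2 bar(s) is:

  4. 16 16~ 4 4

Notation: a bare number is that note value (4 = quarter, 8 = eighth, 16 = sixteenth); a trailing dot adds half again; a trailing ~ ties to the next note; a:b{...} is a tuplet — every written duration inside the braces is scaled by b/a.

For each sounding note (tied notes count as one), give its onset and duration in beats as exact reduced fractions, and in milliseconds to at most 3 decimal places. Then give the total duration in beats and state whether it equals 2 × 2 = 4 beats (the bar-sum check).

1) 0.0ms=0b +714.286ms=3/2b
2) 714.286ms=3/2b +119.048ms=1/4b
3) 833.333ms=7/4b +595.238ms=5/4b
4) 1428.571ms=3b +476.19ms=1b
Σ=4b of 4 (126bpm 2/4) — PASS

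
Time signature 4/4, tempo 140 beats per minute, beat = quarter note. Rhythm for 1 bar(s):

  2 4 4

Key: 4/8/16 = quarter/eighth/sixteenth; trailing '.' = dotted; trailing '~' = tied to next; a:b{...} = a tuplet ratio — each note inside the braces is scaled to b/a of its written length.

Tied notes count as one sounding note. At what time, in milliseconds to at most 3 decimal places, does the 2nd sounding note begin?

1. 0.0ms @ 0 + 857.143ms (2)
2. 857.143ms @ 2 + 428.571ms (1)
3. 1285.714ms @ 3 + 428.571ms (1)

note 2 onset = 2b = 857.143ms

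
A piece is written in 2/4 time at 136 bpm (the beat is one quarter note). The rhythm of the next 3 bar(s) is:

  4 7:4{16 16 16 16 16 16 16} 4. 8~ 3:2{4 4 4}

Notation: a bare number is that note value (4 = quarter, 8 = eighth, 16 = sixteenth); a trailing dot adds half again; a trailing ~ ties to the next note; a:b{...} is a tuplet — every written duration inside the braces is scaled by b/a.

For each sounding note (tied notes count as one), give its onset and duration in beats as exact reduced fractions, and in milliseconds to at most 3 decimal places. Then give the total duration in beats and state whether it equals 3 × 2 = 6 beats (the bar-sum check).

1) 0.0ms=0b +441.176ms=1b
2) 441.176ms=1b +63.025ms=1/7b
3) 504.202ms=8/7b +63.025ms=1/7b
4) 567.227ms=9/7b +63.025ms=1/7b
5) 630.252ms=10/7b +63.025ms=1/7b
6) 693.277ms=11/7b +63.025ms=1/7b
7) 756.303ms=12/7b +63.025ms=1/7b
8) 819.328ms=13/7b +63.025ms=1/7b
9) 882.353ms=2b +661.765ms=3/2b
10) 1544.118ms=7/2b +514.706ms=7/6b
11) 2058.824ms=14/3b +294.118ms=2/3b
12) 2352.941ms=16/3b +294.118ms=2/3b
Σ=6b of 6 (136bpm 2/4) — PASS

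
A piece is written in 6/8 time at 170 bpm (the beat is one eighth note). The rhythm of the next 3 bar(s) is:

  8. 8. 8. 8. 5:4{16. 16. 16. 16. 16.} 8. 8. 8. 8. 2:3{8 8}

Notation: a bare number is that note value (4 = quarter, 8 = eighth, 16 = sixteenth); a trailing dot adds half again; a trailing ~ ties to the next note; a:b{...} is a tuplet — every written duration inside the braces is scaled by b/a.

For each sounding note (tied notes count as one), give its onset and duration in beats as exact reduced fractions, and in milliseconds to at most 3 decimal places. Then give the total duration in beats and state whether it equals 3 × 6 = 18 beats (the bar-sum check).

1) 0.0ms=0b +529.412ms=3/2b
2) 529.412ms=3/2b +529.412ms=3/2b
3) 1058.824ms=3b +529.412ms=3/2b
4) 1588.235ms=9/2b +529.412ms=3/2b
5) 2117.647ms=6b +211.765ms=3/5b
6) 2329.412ms=33/5b +211.765ms=3/5b
7) 2541.176ms=36/5b +211.765ms=3/5b
8) 2752.941ms=39/5b +211.765ms=3/5b
9) 2964.706ms=42/5b +211.765ms=3/5b
10) 3176.471ms=9b +529.412ms=3/2b
11) 3705.882ms=21/2b +529.412ms=3/2b
12) 4235.294ms=12b +529.412ms=3/2b
13) 4764.706ms=27/2b +529.412ms=3/2b
14) 5294.118ms=15b +529.412ms=3/2b
15) 5823.529ms=33/2b +529.412ms=3/2b
Σ=18b of 18 (170bpm 6/8) — PASS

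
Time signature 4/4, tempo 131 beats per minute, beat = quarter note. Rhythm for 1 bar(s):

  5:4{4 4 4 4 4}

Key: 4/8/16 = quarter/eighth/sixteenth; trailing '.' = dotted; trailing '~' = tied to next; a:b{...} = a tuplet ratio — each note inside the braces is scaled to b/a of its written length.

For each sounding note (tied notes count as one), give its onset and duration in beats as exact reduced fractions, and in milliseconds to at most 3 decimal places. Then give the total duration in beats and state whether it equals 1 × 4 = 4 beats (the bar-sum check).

1) 0.0ms=0b +366.412ms=4/5b
2) 366.412ms=4/5b +366.412ms=4/5b
3) 732.824ms=8/5b +366.412ms=4/5b
4) 1099.237ms=12/5b +366.412ms=4/5b
5) 1465.649ms=16/5b +366.412ms=4/5b
Σ=4b of 4 (131bpm 4/4) — PASS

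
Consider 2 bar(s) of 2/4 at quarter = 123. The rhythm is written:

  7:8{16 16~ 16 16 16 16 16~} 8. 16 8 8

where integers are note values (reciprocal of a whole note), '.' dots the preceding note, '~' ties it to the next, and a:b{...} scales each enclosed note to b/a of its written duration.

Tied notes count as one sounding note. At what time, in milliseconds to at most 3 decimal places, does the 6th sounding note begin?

note 6 onset = 12/7b = 836.237ms

1. 0.0ms @ 0 + 139.373ms (2/7)
2. 139.373ms @ 2/7 + 278.746ms (4/7)
3. 418.118ms @ 6/7 + 139.373ms (2/7)
4. 557.491ms @ 8/7 + 139.373ms (2/7)
5. 696.864ms @ 10/7 + 139.373ms (2/7)
6. 836.237ms @ 12/7 + 505.226ms (29/28)
7. 1341.463ms @ 11/4 + 121.951ms (1/4)
8. 1463.415ms @ 3 + 243.902ms (1/2)
9. 1707.317ms @ 7/2 + 243.902ms (1/2)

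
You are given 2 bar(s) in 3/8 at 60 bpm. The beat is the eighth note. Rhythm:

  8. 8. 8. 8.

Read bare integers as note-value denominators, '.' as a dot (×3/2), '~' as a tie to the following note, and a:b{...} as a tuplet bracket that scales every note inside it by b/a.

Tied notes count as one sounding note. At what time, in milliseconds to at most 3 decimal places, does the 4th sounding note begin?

1. 0.0ms @ 0 + 1500.0ms (3/2)
2. 1500.0ms @ 3/2 + 1500.0ms (3/2)
3. 3000.0ms @ 3 + 1500.0ms (3/2)
4. 4500.0ms @ 9/2 + 1500.0ms (3/2)

note 4 onset = 9/2b = 4500.0ms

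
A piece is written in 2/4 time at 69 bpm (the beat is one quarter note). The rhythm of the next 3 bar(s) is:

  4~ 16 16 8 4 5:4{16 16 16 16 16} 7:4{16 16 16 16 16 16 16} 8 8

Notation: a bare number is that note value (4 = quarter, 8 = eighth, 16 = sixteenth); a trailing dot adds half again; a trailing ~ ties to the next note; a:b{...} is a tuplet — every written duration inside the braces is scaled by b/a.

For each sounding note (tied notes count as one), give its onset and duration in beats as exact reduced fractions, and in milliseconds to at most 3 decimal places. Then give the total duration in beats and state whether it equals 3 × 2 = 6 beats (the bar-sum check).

1) 0.0ms=0b +1086.957ms=5/4b
2) 1086.957ms=5/4b +217.391ms=1/4b
3) 1304.348ms=3/2b +434.783ms=1/2b
4) 1739.13ms=2b +869.565ms=1b
5) 2608.696ms=3b +173.913ms=1/5b
6) 2782.609ms=16/5b +173.913ms=1/5b
7) 2956.522ms=17/5b +173.913ms=1/5b
8) 3130.435ms=18/5b +173.913ms=1/5b
9) 3304.348ms=19/5b +173.913ms=1/5b
10) 3478.261ms=4b +124.224ms=1/7b
11) 3602.484ms=29/7b +124.224ms=1/7b
12) 3726.708ms=30/7b +124.224ms=1/7b
13) 3850.932ms=31/7b +124.224ms=1/7b
14) 3975.155ms=32/7b +124.224ms=1/7b
15) 4099.379ms=33/7b +124.224ms=1/7b
16) 4223.602ms=34/7b +124.224ms=1/7b
17) 4347.826ms=5b +434.783ms=1/2b
18) 4782.609ms=11/2b +434.783ms=1/2b
Σ=6b of 6 (69bpm 2/4) — PASS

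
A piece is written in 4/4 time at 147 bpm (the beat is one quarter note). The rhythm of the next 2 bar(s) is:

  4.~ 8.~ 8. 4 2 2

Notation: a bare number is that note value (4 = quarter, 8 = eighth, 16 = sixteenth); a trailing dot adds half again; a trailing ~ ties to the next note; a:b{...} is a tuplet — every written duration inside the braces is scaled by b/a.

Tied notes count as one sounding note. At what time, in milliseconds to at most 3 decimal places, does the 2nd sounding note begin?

1. 0.0ms @ 0 + 1224.49ms (3)
2. 1224.49ms @ 3 + 408.163ms (1)
3. 1632.653ms @ 4 + 816.327ms (2)
4. 2448.98ms @ 6 + 816.327ms (2)

note 2 onset = 3b = 1224.49ms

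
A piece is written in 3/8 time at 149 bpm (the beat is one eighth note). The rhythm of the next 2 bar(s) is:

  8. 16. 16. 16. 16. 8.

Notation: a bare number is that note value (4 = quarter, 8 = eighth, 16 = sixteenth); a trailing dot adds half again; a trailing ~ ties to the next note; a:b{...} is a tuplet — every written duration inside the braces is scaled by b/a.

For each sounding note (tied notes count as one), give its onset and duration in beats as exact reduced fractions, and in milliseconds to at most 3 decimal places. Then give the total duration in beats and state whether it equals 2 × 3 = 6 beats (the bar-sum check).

1) 0.0ms=0b +604.027ms=3/2b
2) 604.027ms=3/2b +302.013ms=3/4b
3) 906.04ms=9/4b +302.013ms=3/4b
4) 1208.054ms=3b +302.013ms=3/4b
5) 1510.067ms=15/4b +302.013ms=3/4b
6) 1812.081ms=9/2b +604.027ms=3/2b
Σ=6b of 6 (149bpm 3/8) — PASS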